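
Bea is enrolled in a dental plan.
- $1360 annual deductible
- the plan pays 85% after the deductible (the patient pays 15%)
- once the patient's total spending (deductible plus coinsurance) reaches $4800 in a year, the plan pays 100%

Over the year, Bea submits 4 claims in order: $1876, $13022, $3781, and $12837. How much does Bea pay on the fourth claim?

$842.15

Claim 1 — $1876: deductible takes $1360, $516 remains; patient's 15% is $77.40. Patient owes $1437.40 (running OOP $1437.40).
Claim 2 — $13022: deductible met; 15% of $13022 = $1953.30. Patient pays $1953.30; OOP now $3390.70.
Claim 3 — $3781: deductible already satisfied, so patient's share is 15% × $3781 = $567.15. Patient owes $567.15 (running OOP $3957.85).
Claim 4 — $12837: deductible already satisfied, so patient's share is 15% × $12837 = $1925.55. Adding that to $3957.85 gives $5883.40, past the $4800 cap; patient pays only $4800 − $3957.85 = $842.15.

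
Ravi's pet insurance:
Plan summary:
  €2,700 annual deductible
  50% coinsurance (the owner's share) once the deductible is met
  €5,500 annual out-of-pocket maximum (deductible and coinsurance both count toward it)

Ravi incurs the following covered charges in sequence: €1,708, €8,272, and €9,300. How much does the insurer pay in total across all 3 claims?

€13,780

#1 (€1,708): entire amount goes to the deductible. Owner pays €1,708; OOP now €1,708. Insurer: €1,708 − €1,708 = €0.
#2 (€8,272): €992 finishes the deductible; €7,280 goes to coinsurance; owner's 50% is €3,640. Together that's €992 + €3,640 = €4,632. OOP would hit €6,340 > €5,500, so the cap limits the owner to €5,500 − €1,708 = €3,792. Plan pays €8,272 − €3,792 = €4,480.
#3 (€9,300): deductible already satisfied, so owner's share is 50% × €9,300 = €4,650. Adding that to €5,500 gives €10,150, past the €5,500 cap; owner pays only €5,500 − €5,500 = €0. Plan pays €9,300 − €0 = €9,300.
Insurer total: €0 + €4,480 + €9,300 = €13,780.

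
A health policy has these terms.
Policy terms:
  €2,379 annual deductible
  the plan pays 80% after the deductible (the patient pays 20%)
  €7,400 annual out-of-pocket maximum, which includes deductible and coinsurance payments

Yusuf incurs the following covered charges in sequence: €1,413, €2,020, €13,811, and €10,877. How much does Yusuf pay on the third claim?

€2,762.20

Claim 1 (€1,413): entire amount goes to the deductible. Cost to patient: €1,413. OOP to date €1,413.
Claim 2 (€2,020): deductible takes €966, €1,054 remains; patient's 20% is €210.80. Patient owes €1,176.80 (running OOP €2,589.80).
Claim 3 (€13,811): deductible already satisfied, so patient's share is 20% × €13,811 = €2,762.20. Patient owes €2,762.20 (running OOP €5,352).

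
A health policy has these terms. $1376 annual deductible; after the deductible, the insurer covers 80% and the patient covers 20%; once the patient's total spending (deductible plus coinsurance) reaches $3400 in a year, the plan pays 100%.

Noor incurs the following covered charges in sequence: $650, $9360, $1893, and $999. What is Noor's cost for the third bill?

$297.20

Claim 1 ($650): fully absorbed by the deductible. Patient owes $650 (running OOP $650).
Claim 2 ($9360): deductible takes $726, $8634 remains; 20% of $8634 = $1726.80. Patient pays $2452.80; OOP now $3102.80.
Claim 3 ($1893): deductible met; 20% of $1893 = $378.60. Adding that to $3102.80 gives $3481.40, past the $3400 cap; patient pays only $3400 − $3102.80 = $297.20.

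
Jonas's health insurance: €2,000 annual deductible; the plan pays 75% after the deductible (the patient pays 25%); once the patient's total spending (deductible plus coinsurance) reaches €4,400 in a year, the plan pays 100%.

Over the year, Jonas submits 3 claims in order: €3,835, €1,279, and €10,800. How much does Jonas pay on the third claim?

Claim 1 — €3,835: €2,000 finishes the deductible; €1,835 goes to coinsurance; patient's 25% is €458.75. Patient owes €2,458.75 (running OOP €2,458.75).
Claim 2 — €1,279: deductible already satisfied, so patient's share is 25% × €1,279 = €319.75. Patient pays €319.75; OOP now €2,778.50.
Claim 3 — €10,800: deductible met; 25% of €10,800 = €2,700. That would push OOP to €5,478.50, over the €4,400 cap, so patient pays €4,400 − €2,778.50 = €1,621.50.

€1,621.50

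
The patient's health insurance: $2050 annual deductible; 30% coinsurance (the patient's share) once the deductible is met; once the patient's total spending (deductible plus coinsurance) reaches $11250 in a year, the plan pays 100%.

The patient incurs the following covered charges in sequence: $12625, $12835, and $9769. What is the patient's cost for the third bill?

$2177

Bill 1, $12625: $2050 to deductible, leaving $10575; coinsurance $10575 × 30% = $3172.50. Patient pays $5222.50; OOP now $5222.50.
Bill 2, $12835: deductible already satisfied, so patient's share is 30% × $12835 = $3850.50. Patient owes $3850.50 (running OOP $9073).
Bill 3, $9769: deductible already satisfied, so patient's share is 30% × $9769 = $2930.70. That would push OOP to $12003.70, over the $11250 cap, so patient pays $11250 − $9073 = $2177.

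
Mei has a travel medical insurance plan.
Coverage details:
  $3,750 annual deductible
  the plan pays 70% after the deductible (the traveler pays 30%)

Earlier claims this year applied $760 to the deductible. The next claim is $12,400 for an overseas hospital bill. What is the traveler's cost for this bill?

$5,813

$760 of the $3,750 deductible is already met, leaving $2,990.
After the $2,990 deductible portion, $12,400 − $2,990 = $9,410 is subject to coinsurance.
30% of $9,410 = $2,823 falls to the traveler.
Traveler responsibility: $2,990 + $2,823 = $5,813.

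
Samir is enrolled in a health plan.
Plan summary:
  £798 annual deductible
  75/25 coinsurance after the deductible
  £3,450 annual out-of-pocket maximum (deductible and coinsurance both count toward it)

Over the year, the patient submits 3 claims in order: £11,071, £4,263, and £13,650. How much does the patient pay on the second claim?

#1 (£11,071): deductible takes £798, £10,273 remains; 25% of £10,273 = £2,568.25. Cost to patient: £3,366.25. OOP to date £3,366.25.
#2 (£4,263): deductible met; 25% of £4,263 = £1,065.75. OOP would hit £4,432 > £3,450, so the cap limits the patient to £3,450 − £3,366.25 = £83.75.

£83.75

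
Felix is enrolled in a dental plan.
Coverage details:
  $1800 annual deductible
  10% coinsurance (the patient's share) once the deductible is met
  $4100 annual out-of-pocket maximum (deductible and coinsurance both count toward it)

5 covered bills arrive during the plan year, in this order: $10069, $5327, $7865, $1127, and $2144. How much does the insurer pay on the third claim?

$7078.50

Bill 1, $10069: $1800 to deductible, leaving $8269; patient's 10% is $826.90. Patient owes $2626.90 (running OOP $2626.90). Insurer: $10069 − $2626.90 = $7442.10.
Bill 2, $5327: 10% coinsurance on $5327 = $532.70. Patient pays $532.70; OOP now $3159.60. Plan pays $5327 − $532.70 = $4794.30.
Bill 3, $7865: 10% coinsurance on $7865 = $786.50. Cost to patient: $786.50. OOP to date $3946.10. Insurer: $7865 − $786.50 = $7078.50.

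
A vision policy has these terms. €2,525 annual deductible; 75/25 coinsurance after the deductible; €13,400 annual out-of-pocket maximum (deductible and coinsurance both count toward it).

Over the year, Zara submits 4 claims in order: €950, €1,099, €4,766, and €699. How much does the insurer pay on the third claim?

€3,217.50

Bill 1, €950: all of it applies to the deductible. Member pays €950; OOP now €950. Plan pays €950 − €950 = €0.
Bill 2, €1,099: entire amount goes to the deductible. Member pays €1,099; OOP now €2,049. Plan pays €1,099 − €1,099 = €0.
Bill 3, €4,766: deductible takes €476, €4,290 remains; coinsurance €4,290 × 25% = €1,072.50. Member pays €1,548.50; OOP now €3,597.50. Insurer: €4,766 − €1,548.50 = €3,217.50.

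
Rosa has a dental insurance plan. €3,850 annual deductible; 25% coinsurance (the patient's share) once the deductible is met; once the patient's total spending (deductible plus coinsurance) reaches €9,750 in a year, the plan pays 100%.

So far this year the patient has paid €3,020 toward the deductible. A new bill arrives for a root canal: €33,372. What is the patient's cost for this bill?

€3,020 of the €3,850 deductible is already met, leaving €830.
The remaining €32,542 (= €33,372 − €830) moves to coinsurance.
Patient's 25% share of €32,542 is €8,135.50.
That puts the patient's cost at €830 + €8,135.50 = €8,965.50 before any cap.
Year-to-date out-of-pocket would reach €3,020 + €8,965.50 = €11,985.50, above the €9,750 maximum, so the patient pays only €9,750 − €3,020 = €6,730.

€6,730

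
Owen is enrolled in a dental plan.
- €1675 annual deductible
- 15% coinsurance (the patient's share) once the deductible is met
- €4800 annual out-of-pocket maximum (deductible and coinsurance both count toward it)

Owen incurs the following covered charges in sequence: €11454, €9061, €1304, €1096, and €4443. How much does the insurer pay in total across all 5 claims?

#1 (€11454): deductible takes €1675, €9779 remains; 15% of €9779 = €1466.85. Cost to patient: €3141.85. OOP to date €3141.85. Plan pays €11454 − €3141.85 = €8312.15.
#2 (€9061): deductible already satisfied, so patient's share is 15% × €9061 = €1359.15. Patient pays €1359.15; OOP now €4501. Insurer: €9061 − €1359.15 = €7701.85.
#3 (€1304): 15% coinsurance on €1304 = €195.60. Patient pays €195.60; OOP now €4696.60. Plan pays €1304 − €195.60 = €1108.40.
#4 (€1096): deductible met; 15% of €1096 = €164.40. OOP would hit €4861 > €4800, so the cap limits the patient to €4800 − €4696.60 = €103.40. Plan pays €1096 − €103.40 = €992.60.
#5 (€4443): deductible met; 15% of €4443 = €666.45. OOP would hit €5466.45 > €4800, so the cap limits the patient to €4800 − €4800 = €0. Insurer: €4443 − €0 = €4443.
Insurer total: €8312.15 + €7701.85 + €1108.40 + €992.60 + €4443 = €22558.

€22558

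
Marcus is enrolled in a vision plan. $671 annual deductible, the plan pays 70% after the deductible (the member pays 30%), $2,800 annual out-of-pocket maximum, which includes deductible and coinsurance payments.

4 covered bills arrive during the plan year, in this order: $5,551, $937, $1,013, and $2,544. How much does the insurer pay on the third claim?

$709.10

Claim 1 ($5,551): $671 to deductible, leaving $4,880; coinsurance $4,880 × 30% = $1,464. Member pays $2,135; OOP now $2,135. Insurer: $5,551 − $2,135 = $3,416.
Claim 2 ($937): deductible already satisfied, so member's share is 30% × $937 = $281.10. Cost to member: $281.10. OOP to date $2,416.10. Plan pays $937 − $281.10 = $655.90.
Claim 3 ($1,013): deductible already satisfied, so member's share is 30% × $1,013 = $303.90. Member pays $303.90; OOP now $2,720. Insurer: $1,013 − $303.90 = $709.10.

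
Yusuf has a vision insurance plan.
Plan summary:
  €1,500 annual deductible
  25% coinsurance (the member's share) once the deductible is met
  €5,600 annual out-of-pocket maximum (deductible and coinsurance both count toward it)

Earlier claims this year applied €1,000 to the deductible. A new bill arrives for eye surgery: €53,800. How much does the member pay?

Deductible still to meet: €1,500 − €1,000 = €500.
That leaves €53,800 − €500 = €53,300 for coinsurance.
Member's 25% share of €53,300 is €13,325.
That puts the member's cost at €500 + €13,325 = €13,825 before any cap.
Adding €13,825 to the €1,000 already spent would give €14,825, which exceeds the €5,600 cap; the member pays just €5,600 − €1,000 = €4,600.

€4,600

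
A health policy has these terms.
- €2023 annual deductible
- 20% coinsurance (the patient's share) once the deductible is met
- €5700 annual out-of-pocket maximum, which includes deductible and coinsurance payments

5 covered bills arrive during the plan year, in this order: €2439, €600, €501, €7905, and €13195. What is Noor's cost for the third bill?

#1 (€2439): €2023 to deductible, leaving €416; 20% of €416 = €83.20. Cost to patient: €2106.20. OOP to date €2106.20.
#2 (€600): 20% coinsurance on €600 = €120. Cost to patient: €120. OOP to date €2226.20.
#3 (€501): deductible already satisfied, so patient's share is 20% × €501 = €100.20. Cost to patient: €100.20. OOP to date €2326.40.

€100.20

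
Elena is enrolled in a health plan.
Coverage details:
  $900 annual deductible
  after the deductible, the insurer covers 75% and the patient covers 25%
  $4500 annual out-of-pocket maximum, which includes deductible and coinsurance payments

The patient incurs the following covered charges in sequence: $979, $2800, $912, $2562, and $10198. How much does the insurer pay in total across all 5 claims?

Bill 1, $979: $900 to deductible, leaving $79; patient's 25% is $19.75. Patient owes $919.75 (running OOP $919.75). Plan pays $979 − $919.75 = $59.25.
Bill 2, $2800: 25% coinsurance on $2800 = $700. Patient pays $700; OOP now $1619.75. Insurer: $2800 − $700 = $2100.
Bill 3, $912: deductible already satisfied, so patient's share is 25% × $912 = $228. Cost to patient: $228. OOP to date $1847.75. Plan pays $912 − $228 = $684.
Bill 4, $2562: deductible already satisfied, so patient's share is 25% × $2562 = $640.50. Cost to patient: $640.50. OOP to date $2488.25. Plan pays $2562 − $640.50 = $1921.50.
Bill 5, $10198: 25% coinsurance on $10198 = $2549.50. Adding that to $2488.25 gives $5037.75, past the $4500 cap; patient pays only $4500 − $2488.25 = $2011.75. Plan pays $10198 − $2011.75 = $8186.25.
Insurer total = bills − patient's total = $17451 − $4500 = $12951.

$12951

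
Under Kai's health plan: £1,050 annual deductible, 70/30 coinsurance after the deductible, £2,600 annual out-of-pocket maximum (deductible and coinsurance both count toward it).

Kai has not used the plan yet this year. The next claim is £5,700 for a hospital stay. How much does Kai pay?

Nothing has been paid toward the £1,050 deductible, so the first £1,050 of this charge is applied there.
The remaining £4,650 (= £5,700 − £1,050) moves to coinsurance.
Patient's 30% share of £4,650 is £1,395.
That puts the patient's cost at £1,050 + £1,395 = £2,445 before any cap.
Year-to-date out-of-pocket becomes £0 + £2,445 = £2,445, still under the £2,600 maximum, so no cap applies.

£2,445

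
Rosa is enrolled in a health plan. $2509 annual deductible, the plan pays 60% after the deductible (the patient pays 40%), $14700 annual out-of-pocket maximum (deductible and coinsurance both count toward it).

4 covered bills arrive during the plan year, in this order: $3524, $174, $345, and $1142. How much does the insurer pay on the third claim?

#1 ($3524): $2509 finishes the deductible; $1015 goes to coinsurance; coinsurance $1015 × 40% = $406. Patient owes $2915 (running OOP $2915). Plan pays $3524 − $2915 = $609.
#2 ($174): 40% coinsurance on $174 = $69.60. Patient owes $69.60 (running OOP $2984.60). Insurer: $174 − $69.60 = $104.40.
#3 ($345): deductible already satisfied, so patient's share is 40% × $345 = $138. Patient owes $138 (running OOP $3122.60). Plan pays $345 − $138 = $207.

$207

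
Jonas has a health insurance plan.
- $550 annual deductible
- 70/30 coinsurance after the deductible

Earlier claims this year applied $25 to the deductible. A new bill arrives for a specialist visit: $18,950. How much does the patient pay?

Remaining deductible: $550 − $25 = $525.
The remaining $18,425 (= $18,950 − $525) moves to coinsurance.
Coinsurance: $18,425 × 30% = $5,527.50.
Patient responsibility: $525 + $5,527.50 = $6,052.50.

$6,052.50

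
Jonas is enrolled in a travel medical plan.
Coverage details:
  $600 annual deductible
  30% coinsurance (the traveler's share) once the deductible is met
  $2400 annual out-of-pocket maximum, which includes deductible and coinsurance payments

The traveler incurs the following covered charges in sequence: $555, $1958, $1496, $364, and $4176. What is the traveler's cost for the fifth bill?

$668.10

Claim 1 — $555: fully absorbed by the deductible. Traveler pays $555; OOP now $555.
Claim 2 — $1958: deductible takes $45, $1913 remains; coinsurance $1913 × 30% = $573.90. Traveler pays $618.90; OOP now $1173.90.
Claim 3 — $1496: deductible already satisfied, so traveler's share is 30% × $1496 = $448.80. Cost to traveler: $448.80. OOP to date $1622.70.
Claim 4 — $364: 30% coinsurance on $364 = $109.20. Cost to traveler: $109.20. OOP to date $1731.90.
Claim 5 — $4176: 30% coinsurance on $4176 = $1252.80. That would push OOP to $2984.70, over the $2400 cap, so traveler pays $2400 − $1731.90 = $668.10.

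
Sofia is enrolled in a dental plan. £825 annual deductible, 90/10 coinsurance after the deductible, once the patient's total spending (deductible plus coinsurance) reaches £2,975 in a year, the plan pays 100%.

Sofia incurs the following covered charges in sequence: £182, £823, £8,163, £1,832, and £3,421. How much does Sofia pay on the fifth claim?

£342.10

Claim 1 — £182: fully absorbed by the deductible. Patient pays £182; OOP now £182.
Claim 2 — £823: £643 to deductible, leaving £180; patient's 10% is £18. Patient owes £661 (running OOP £843).
Claim 3 — £8,163: deductible met; 10% of £8,163 = £816.30. Patient pays £816.30; OOP now £1,659.30.
Claim 4 — £1,832: deductible already satisfied, so patient's share is 10% × £1,832 = £183.20. Cost to patient: £183.20. OOP to date £1,842.50.
Claim 5 — £3,421: 10% coinsurance on £3,421 = £342.10. Patient owes £342.10 (running OOP £2,184.60).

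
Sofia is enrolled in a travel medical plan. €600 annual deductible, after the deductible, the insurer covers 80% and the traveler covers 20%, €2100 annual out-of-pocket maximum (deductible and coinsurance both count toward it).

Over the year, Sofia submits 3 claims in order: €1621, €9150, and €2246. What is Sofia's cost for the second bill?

€1295.80

Bill 1, €1621: deductible takes €600, €1021 remains; 20% of €1021 = €204.20. Traveler pays €804.20; OOP now €804.20.
Bill 2, €9150: 20% coinsurance on €9150 = €1830. OOP would hit €2634.20 > €2100, so the cap limits the traveler to €2100 − €804.20 = €1295.80.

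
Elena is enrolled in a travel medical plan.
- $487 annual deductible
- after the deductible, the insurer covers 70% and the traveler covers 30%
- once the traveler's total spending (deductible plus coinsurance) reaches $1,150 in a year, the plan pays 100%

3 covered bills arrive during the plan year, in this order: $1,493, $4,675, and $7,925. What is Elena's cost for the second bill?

$361.20

Bill 1, $1,493: $487 to deductible, leaving $1,006; coinsurance $1,006 × 30% = $301.80. Traveler owes $788.80 (running OOP $788.80).
Bill 2, $4,675: 30% coinsurance on $4,675 = $1,402.50. That would push OOP to $2,191.30, over the $1,150 cap, so traveler pays $1,150 − $788.80 = $361.20.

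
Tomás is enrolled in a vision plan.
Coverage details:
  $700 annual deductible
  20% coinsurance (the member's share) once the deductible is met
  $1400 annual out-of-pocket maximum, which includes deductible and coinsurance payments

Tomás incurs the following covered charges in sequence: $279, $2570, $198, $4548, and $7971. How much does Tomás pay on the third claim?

$39.60

Claim 1 — $279: all of it applies to the deductible. Member owes $279 (running OOP $279).
Claim 2 — $2570: $421 finishes the deductible; $2149 goes to coinsurance; 20% of $2149 = $429.80. Member owes $850.80 (running OOP $1129.80).
Claim 3 — $198: deductible met; 20% of $198 = $39.60. Member owes $39.60 (running OOP $1169.40).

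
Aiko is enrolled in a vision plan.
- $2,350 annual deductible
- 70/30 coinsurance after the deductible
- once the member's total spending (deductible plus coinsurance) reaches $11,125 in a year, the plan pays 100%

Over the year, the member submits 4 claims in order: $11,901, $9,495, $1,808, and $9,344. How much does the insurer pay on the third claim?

Claim 1 ($11,901): $2,350 finishes the deductible; $9,551 goes to coinsurance; member's 30% is $2,865.30. Member owes $5,215.30 (running OOP $5,215.30). Insurer: $11,901 − $5,215.30 = $6,685.70.
Claim 2 ($9,495): deductible already satisfied, so member's share is 30% × $9,495 = $2,848.50. Member pays $2,848.50; OOP now $8,063.80. Insurer: $9,495 − $2,848.50 = $6,646.50.
Claim 3 ($1,808): 30% coinsurance on $1,808 = $542.40. Member pays $542.40; OOP now $8,606.20. Insurer: $1,808 − $542.40 = $1,265.60.

$1,265.60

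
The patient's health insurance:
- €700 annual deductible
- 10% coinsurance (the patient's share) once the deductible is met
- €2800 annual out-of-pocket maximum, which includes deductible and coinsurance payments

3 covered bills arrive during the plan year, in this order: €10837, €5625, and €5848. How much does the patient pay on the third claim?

€523.80

Claim 1 (€10837): €700 finishes the deductible; €10137 goes to coinsurance; 10% of €10137 = €1013.70. Patient owes €1713.70 (running OOP €1713.70).
Claim 2 (€5625): deductible already satisfied, so patient's share is 10% × €5625 = €562.50. Cost to patient: €562.50. OOP to date €2276.20.
Claim 3 (€5848): deductible already satisfied, so patient's share is 10% × €5848 = €584.80. That would push OOP to €2861, over the €2800 cap, so patient pays €2800 − €2276.20 = €523.80.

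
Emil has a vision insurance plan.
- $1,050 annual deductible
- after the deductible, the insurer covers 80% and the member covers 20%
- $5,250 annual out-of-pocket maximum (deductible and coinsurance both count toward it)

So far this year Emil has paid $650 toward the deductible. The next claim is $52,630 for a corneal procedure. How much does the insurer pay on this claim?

Deductible still to meet: $1,050 − $650 = $400.
After the $400 deductible portion, $52,630 − $400 = $52,230 is subject to coinsurance.
Coinsurance: $52,230 × 20% = $10,446.
Member responsibility before any cap: $400 + $10,446 = $10,846.
Adding $10,846 to the $650 already spent would give $11,496, which exceeds the $5,250 cap; the member pays just $5,250 − $650 = $4,600.
The plan picks up $52,630 − $4,600 = $48,030.

$48,030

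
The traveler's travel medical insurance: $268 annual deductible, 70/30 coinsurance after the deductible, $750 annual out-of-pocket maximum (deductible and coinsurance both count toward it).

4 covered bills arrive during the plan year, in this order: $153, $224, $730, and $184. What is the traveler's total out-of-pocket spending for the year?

Claim 1 ($153): entire amount goes to the deductible. Traveler owes $153 (running OOP $153).
Claim 2 ($224): $115 finishes the deductible; $109 goes to coinsurance; coinsurance $109 × 30% = $32.70. Traveler pays $147.70; OOP now $300.70.
Claim 3 ($730): deductible met; 30% of $730 = $219. Cost to traveler: $219. OOP to date $519.70.
Claim 4 ($184): 30% coinsurance on $184 = $55.20. Traveler owes $55.20 (running OOP $574.90).
Summing the traveler's payments: $153 + $147.70 + $219 + $55.20 = $574.90.

$574.90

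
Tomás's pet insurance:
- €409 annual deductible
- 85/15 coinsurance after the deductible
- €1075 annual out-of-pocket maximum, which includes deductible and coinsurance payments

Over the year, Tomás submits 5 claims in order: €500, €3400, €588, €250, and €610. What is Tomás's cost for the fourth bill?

€37.50

Bill 1, €500: €409 finishes the deductible; €91 goes to coinsurance; owner's 15% is €13.65. Owner owes €422.65 (running OOP €422.65).
Bill 2, €3400: 15% coinsurance on €3400 = €510. Owner pays €510; OOP now €932.65.
Bill 3, €588: deductible already satisfied, so owner's share is 15% × €588 = €88.20. Cost to owner: €88.20. OOP to date €1020.85.
Bill 4, €250: deductible already satisfied, so owner's share is 15% × €250 = €37.50. Owner pays €37.50; OOP now €1058.35.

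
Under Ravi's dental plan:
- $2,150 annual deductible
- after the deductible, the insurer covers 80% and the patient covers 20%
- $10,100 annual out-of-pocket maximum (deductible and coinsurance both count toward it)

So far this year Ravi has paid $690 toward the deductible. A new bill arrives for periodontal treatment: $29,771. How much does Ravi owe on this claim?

$7,122.20

Deductible still to meet: $2,150 − $690 = $1,460.
The remaining $28,311 (= $29,771 − $1,460) moves to coinsurance.
Patient's 20% share of $28,311 is $5,662.20.
So the patient owes $1,460 + $5,662.20 = $7,122.20 before any cap.
Total out-of-pocket so far would be $690 + $7,122.20 = $7,812.20, below the $10,100 cap — no reduction.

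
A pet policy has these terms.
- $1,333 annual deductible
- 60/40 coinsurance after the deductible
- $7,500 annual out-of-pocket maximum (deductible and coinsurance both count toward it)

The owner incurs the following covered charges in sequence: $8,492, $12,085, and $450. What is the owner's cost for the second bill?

$3,303.40

Claim 1 — $8,492: $1,333 to deductible, leaving $7,159; owner's 40% is $2,863.60. Owner pays $4,196.60; OOP now $4,196.60.
Claim 2 — $12,085: deductible met; 40% of $12,085 = $4,834. That would push OOP to $9,030.60, over the $7,500 cap, so owner pays $7,500 − $4,196.60 = $3,303.40.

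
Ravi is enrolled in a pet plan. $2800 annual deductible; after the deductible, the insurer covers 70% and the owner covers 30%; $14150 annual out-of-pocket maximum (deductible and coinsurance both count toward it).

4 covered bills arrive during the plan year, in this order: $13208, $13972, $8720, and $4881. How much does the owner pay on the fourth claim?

$1420

Claim 1 ($13208): deductible takes $2800, $10408 remains; owner's 30% is $3122.40. Owner pays $5922.40; OOP now $5922.40.
Claim 2 ($13972): deductible already satisfied, so owner's share is 30% × $13972 = $4191.60. Owner owes $4191.60 (running OOP $10114).
Claim 3 ($8720): deductible met; 30% of $8720 = $2616. Owner owes $2616 (running OOP $12730).
Claim 4 ($4881): deductible met; 30% of $4881 = $1464.30. OOP would hit $14194.30 > $14150, so the cap limits the owner to $14150 − $12730 = $1420.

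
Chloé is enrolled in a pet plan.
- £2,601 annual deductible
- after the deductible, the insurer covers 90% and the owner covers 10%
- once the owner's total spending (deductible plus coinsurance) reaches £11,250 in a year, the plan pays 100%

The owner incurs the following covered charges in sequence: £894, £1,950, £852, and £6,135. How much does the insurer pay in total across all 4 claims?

#1 (£894): all of it applies to the deductible. Owner pays £894; OOP now £894. Insurer: £894 − £894 = £0.
#2 (£1,950): £1,707 finishes the deductible; £243 goes to coinsurance; coinsurance £243 × 10% = £24.30. Owner owes £1,731.30 (running OOP £2,625.30). Insurer: £1,950 − £1,731.30 = £218.70.
#3 (£852): 10% coinsurance on £852 = £85.20. Cost to owner: £85.20. OOP to date £2,710.50. Insurer: £852 − £85.20 = £766.80.
#4 (£6,135): deductible already satisfied, so owner's share is 10% × £6,135 = £613.50. Owner owes £613.50 (running OOP £3,324). Insurer: £6,135 − £613.50 = £5,521.50.
Insurer total = bills − owner's total = £9,831 − £3,324 = £6,507.

£6,507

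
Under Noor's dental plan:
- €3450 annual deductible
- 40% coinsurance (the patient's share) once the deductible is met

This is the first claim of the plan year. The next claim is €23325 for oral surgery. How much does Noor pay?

The full €3450 deductible is still open; €3450 of this bill applies to it.
After the €3450 deductible portion, €23325 − €3450 = €19875 is subject to coinsurance.
40% of €19875 = €7950 falls to the patient.
So the patient owes €3450 + €7950 = €11400.

€11400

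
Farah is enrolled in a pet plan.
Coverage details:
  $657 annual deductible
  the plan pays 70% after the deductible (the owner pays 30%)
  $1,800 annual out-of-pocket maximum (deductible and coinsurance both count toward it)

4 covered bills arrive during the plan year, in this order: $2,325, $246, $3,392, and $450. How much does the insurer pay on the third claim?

$2,823.20

#1 ($2,325): $657 finishes the deductible; $1,668 goes to coinsurance; 30% of $1,668 = $500.40. Owner owes $1,157.40 (running OOP $1,157.40). Insurer: $2,325 − $1,157.40 = $1,167.60.
#2 ($246): deductible already satisfied, so owner's share is 30% × $246 = $73.80. Owner owes $73.80 (running OOP $1,231.20). Plan pays $246 − $73.80 = $172.20.
#3 ($3,392): deductible already satisfied, so owner's share is 30% × $3,392 = $1,017.60. Adding that to $1,231.20 gives $2,248.80, past the $1,800 cap; owner pays only $1,800 − $1,231.20 = $568.80. Insurer: $3,392 − $568.80 = $2,823.20.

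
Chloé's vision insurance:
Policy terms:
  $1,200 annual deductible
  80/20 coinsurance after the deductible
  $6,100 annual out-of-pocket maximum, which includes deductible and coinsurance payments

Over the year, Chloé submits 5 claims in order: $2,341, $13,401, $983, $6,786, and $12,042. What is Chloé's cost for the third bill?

$196.60

Bill 1, $2,341: $1,200 to deductible, leaving $1,141; coinsurance $1,141 × 20% = $228.20. Member owes $1,428.20 (running OOP $1,428.20).
Bill 2, $13,401: deductible met; 20% of $13,401 = $2,680.20. Member pays $2,680.20; OOP now $4,108.40.
Bill 3, $983: deductible already satisfied, so member's share is 20% × $983 = $196.60. Member owes $196.60 (running OOP $4,305).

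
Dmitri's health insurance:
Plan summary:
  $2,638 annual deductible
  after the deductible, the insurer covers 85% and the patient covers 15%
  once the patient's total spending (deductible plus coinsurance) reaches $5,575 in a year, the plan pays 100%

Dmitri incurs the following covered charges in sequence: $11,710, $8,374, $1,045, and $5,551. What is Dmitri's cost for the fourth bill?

Claim 1 — $11,710: deductible takes $2,638, $9,072 remains; coinsurance $9,072 × 15% = $1,360.80. Patient pays $3,998.80; OOP now $3,998.80.
Claim 2 — $8,374: 15% coinsurance on $8,374 = $1,256.10. Patient pays $1,256.10; OOP now $5,254.90.
Claim 3 — $1,045: 15% coinsurance on $1,045 = $156.75. Cost to patient: $156.75. OOP to date $5,411.65.
Claim 4 — $5,551: deductible met; 15% of $5,551 = $832.65. That would push OOP to $6,244.30, over the $5,575 cap, so patient pays $5,575 − $5,411.65 = $163.35.

$163.35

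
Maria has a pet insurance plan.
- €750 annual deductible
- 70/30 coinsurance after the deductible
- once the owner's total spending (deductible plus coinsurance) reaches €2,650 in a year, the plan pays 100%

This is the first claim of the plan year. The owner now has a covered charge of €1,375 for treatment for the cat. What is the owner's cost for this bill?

€937.50

The full €750 deductible is still open; €750 of this bill applies to it.
The remaining €625 (= €1,375 − €750) moves to coinsurance.
30% of €625 = €187.50 falls to the owner.
Owner responsibility before any cap: €750 + €187.50 = €937.50.
Year-to-date out-of-pocket becomes €0 + €937.50 = €937.50, still under the €2,650 maximum, so no cap applies.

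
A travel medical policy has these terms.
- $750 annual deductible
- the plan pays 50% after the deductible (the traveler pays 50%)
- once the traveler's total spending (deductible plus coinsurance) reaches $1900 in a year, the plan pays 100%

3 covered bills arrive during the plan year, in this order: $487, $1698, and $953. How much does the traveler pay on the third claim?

$432.50

Bill 1, $487: all of it applies to the deductible. Traveler pays $487; OOP now $487.
Bill 2, $1698: $263 finishes the deductible; $1435 goes to coinsurance; 50% of $1435 = $717.50. Traveler pays $980.50; OOP now $1467.50.
Bill 3, $953: 50% coinsurance on $953 = $476.50. That would push OOP to $1944, over the $1900 cap, so traveler pays $1900 − $1467.50 = $432.50.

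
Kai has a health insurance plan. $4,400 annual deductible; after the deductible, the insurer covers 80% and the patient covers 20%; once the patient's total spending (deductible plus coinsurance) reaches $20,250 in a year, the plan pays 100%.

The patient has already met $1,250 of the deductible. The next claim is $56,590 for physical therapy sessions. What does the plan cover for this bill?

$42,752

$1,250 of the $4,400 deductible is already met, leaving $3,150.
After the $3,150 deductible portion, $56,590 − $3,150 = $53,440 is subject to coinsurance.
20% of $53,440 = $10,688 falls to the patient.
That puts the patient's cost at $3,150 + $10,688 = $13,838 before any cap.
Cumulative spending $1,250 + $13,838 = $15,088 stays under the $20,250 maximum.
The plan picks up $56,590 − $13,838 = $42,752.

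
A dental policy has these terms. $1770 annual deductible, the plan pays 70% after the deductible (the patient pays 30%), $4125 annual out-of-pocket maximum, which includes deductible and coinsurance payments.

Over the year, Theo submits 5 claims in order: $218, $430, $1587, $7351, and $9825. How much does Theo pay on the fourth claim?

$2205.30

Bill 1, $218: entire amount goes to the deductible. Patient owes $218 (running OOP $218).
Bill 2, $430: all of it applies to the deductible. Cost to patient: $430. OOP to date $648.
Bill 3, $1587: $1122 finishes the deductible; $465 goes to coinsurance; patient's 30% is $139.50. Cost to patient: $1261.50. OOP to date $1909.50.
Bill 4, $7351: deductible already satisfied, so patient's share is 30% × $7351 = $2205.30. Patient owes $2205.30 (running OOP $4114.80).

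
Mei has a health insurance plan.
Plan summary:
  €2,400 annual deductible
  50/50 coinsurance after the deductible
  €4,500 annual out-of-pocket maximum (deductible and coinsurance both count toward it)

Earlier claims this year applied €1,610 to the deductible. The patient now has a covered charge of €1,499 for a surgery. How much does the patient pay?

€1,144.50

€1,610 of the €2,400 deductible is already met, leaving €790.
After the €790 deductible portion, €1,499 − €790 = €709 is subject to coinsurance.
Patient's 50% share of €709 is €354.50.
Patient responsibility before any cap: €790 + €354.50 = €1,144.50.
Total out-of-pocket so far would be €1,610 + €1,144.50 = €2,754.50, below the €4,500 cap — no reduction.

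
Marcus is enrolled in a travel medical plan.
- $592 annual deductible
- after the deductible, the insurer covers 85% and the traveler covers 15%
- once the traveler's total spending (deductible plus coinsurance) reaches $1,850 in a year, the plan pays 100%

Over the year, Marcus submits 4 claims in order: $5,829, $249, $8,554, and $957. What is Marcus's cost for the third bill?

$435.10

Claim 1 — $5,829: $592 finishes the deductible; $5,237 goes to coinsurance; coinsurance $5,237 × 15% = $785.55. Cost to traveler: $1,377.55. OOP to date $1,377.55.
Claim 2 — $249: 15% coinsurance on $249 = $37.35. Traveler owes $37.35 (running OOP $1,414.90).
Claim 3 — $8,554: deductible met; 15% of $8,554 = $1,283.10. That would push OOP to $2,698, over the $1,850 cap, so traveler pays $1,850 − $1,414.90 = $435.10.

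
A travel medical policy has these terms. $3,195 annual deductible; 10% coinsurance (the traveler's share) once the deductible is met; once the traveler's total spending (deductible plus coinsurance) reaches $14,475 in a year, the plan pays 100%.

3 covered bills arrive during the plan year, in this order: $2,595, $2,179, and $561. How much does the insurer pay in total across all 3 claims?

Bill 1, $2,595: all of it applies to the deductible. Traveler owes $2,595 (running OOP $2,595). Insurer: $2,595 − $2,595 = $0.
Bill 2, $2,179: $600 to deductible, leaving $1,579; traveler's 10% is $157.90. Traveler pays $757.90; OOP now $3,352.90. Insurer: $2,179 − $757.90 = $1,421.10.
Bill 3, $561: 10% coinsurance on $561 = $56.10. Traveler owes $56.10 (running OOP $3,409). Plan pays $561 − $56.10 = $504.90.
Insurer total = bills − traveler's total = $5,335 − $3,409 = $1,926.

$1,926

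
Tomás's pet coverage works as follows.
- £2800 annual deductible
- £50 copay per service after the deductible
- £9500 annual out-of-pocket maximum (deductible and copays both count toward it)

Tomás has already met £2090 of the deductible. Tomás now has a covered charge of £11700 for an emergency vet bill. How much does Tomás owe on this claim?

£2090 of the £2800 deductible is already met, leaving £710.
The remaining £10990 (= £11700 − £710) moves to the copay.
Copay on this service: £50.
That puts the owner's cost at £710 + £50 = £760 before any cap.
Total out-of-pocket so far would be £2090 + £760 = £2850, below the £9500 cap — no reduction.

£760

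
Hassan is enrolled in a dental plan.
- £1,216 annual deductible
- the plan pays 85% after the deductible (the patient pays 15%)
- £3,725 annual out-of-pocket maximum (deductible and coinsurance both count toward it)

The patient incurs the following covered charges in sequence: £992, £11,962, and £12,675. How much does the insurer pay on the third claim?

£11,926.70

#1 (£992): all of it applies to the deductible. Cost to patient: £992. OOP to date £992. Insurer: £992 − £992 = £0.
#2 (£11,962): deductible takes £224, £11,738 remains; patient's 15% is £1,760.70. Patient owes £1,984.70 (running OOP £2,976.70). Insurer: £11,962 − £1,984.70 = £9,977.30.
#3 (£12,675): 15% coinsurance on £12,675 = £1,901.25. That would push OOP to £4,877.95, over the £3,725 cap, so patient pays £3,725 − £2,976.70 = £748.30. Insurer: £12,675 − £748.30 = £11,926.70.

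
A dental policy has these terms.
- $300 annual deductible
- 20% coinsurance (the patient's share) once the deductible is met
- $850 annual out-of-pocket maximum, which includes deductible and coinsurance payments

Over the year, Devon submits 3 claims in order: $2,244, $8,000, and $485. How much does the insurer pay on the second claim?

Claim 1 — $2,244: $300 to deductible, leaving $1,944; coinsurance $1,944 × 20% = $388.80. Patient owes $688.80 (running OOP $688.80). Insurer: $2,244 − $688.80 = $1,555.20.
Claim 2 — $8,000: 20% coinsurance on $8,000 = $1,600. That would push OOP to $2,288.80, over the $850 cap, so patient pays $850 − $688.80 = $161.20. Insurer: $8,000 − $161.20 = $7,838.80.

$7,838.80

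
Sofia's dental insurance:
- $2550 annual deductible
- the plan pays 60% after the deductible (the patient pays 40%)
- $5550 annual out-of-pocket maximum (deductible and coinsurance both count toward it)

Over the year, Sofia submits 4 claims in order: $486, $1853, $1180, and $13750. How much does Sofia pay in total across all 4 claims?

Bill 1, $486: fully absorbed by the deductible. Cost to patient: $486. OOP to date $486.
Bill 2, $1853: fully absorbed by the deductible. Cost to patient: $1853. OOP to date $2339.
Bill 3, $1180: $211 finishes the deductible; $969 goes to coinsurance; 40% of $969 = $387.60. Patient owes $598.60 (running OOP $2937.60).
Bill 4, $13750: deductible already satisfied, so patient's share is 40% × $13750 = $5500. OOP would hit $8437.60 > $5550, so the cap limits the patient to $5550 − $2937.60 = $2612.40.
Total paid by the patient: $486 + $1853 + $598.60 + $2612.40 = $5550.

$5550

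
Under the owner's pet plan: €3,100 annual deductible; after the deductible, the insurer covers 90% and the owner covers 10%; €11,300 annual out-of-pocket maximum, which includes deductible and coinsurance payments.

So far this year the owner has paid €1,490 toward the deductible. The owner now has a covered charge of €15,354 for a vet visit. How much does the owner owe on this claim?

Remaining deductible: €3,100 − €1,490 = €1,610.
The remaining €13,744 (= €15,354 − €1,610) moves to coinsurance.
Coinsurance: €13,744 × 10% = €1,374.40.
Owner responsibility before any cap: €1,610 + €1,374.40 = €2,984.40.
Cumulative spending €1,490 + €2,984.40 = €4,474.40 stays under the €11,300 maximum.

€2,984.40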